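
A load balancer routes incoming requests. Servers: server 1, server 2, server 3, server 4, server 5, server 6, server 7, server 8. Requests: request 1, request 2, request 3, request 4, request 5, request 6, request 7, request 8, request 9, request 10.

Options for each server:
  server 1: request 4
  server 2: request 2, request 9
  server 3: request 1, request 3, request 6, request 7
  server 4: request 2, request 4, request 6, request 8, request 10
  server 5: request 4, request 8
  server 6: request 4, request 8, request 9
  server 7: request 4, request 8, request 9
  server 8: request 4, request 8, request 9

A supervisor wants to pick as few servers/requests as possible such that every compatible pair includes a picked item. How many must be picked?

The 6 edges server 1–request 4, server 2–request 2, server 3–request 7, server 4–request 6, server 5–request 8, server 6–request 9 form a matching, so any vertex cover needs at least 6 vertices (one per matched edge).
Conversely {server 2, server 3, server 4, request 4, request 8, request 9} meets every edge and has exactly 6 vertices, so 6 is optimal.

6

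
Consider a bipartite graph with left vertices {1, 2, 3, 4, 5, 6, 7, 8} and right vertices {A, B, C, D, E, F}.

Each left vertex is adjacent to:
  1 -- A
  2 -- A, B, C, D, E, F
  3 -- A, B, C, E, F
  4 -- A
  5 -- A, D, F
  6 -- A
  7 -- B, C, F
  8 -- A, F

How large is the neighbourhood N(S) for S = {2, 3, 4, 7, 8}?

The union of neighbours of {2, 3, 4, 7, 8} is {A, B, C, D, E, F}, which has 6 elements.
Since |N(S)| = 6 ≥ |S| = 5, Hall's condition holds for this subset.

6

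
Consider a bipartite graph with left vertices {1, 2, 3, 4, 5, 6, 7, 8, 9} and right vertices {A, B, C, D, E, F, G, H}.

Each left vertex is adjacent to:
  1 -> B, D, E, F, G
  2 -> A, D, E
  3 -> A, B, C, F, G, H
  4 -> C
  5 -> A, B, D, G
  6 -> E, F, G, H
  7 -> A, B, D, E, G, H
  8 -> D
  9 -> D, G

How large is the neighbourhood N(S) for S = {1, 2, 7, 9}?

7

The union of neighbours of {1, 2, 7, 9} is {A, B, D, E, F, G, H}, which has 7 elements.
Since |N(S)| = 7 ≥ |S| = 4, Hall's condition holds for this subset.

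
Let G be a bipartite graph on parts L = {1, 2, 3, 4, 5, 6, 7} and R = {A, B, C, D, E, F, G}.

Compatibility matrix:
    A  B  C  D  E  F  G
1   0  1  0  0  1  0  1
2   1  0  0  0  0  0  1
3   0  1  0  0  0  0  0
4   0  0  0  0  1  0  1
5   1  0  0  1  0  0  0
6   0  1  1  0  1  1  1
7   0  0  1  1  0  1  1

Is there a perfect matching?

For example, pair 1→G, 2→A, 3→B, 4→E, 5→D, 6→C, 7→F.
All 7 left vertices are covered.

Yes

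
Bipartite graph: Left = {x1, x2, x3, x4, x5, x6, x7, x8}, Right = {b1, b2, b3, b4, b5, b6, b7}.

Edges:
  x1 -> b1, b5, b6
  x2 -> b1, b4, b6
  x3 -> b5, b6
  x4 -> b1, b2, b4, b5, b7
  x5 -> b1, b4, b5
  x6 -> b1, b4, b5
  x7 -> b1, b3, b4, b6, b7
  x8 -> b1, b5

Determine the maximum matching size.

6

A valid assignment of size 6: x1–b1, x2–b4, x3–b6, x4–b2, x5–b5, x7–b7.
The set {x1, x2, x3, x5, x6, x8} has only 4 neighbours ({b1, b4, b5, b6}), so by Hall's theorem at most 6 of the 8 left vertices can be matched.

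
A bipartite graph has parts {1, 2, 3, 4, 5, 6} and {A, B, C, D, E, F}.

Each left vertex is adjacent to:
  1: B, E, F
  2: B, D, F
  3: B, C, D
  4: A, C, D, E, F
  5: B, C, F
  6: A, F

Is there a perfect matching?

Yes

For example, pair 1–E, 2–B, 3–D, 4–A, 5–C, 6–F.
All 6 left vertices are covered.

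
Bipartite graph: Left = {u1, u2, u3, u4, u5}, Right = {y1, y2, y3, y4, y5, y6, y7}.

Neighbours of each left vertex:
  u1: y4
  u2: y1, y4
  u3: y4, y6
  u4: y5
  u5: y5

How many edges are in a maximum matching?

4

For example, pair u1-y4, u2-y1, u3-y6, u4-y5.
The set {u4, u5} has only 1 neighbour ({y5}), so by Hall's theorem at most 4 of the 5 left vertices can be matched.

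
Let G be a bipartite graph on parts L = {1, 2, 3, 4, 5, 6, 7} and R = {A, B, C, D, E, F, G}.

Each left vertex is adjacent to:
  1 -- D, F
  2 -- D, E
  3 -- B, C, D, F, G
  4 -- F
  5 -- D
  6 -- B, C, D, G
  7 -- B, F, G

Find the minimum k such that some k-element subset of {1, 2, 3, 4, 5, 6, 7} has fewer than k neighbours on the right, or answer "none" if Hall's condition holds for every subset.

Take S = {1, 4, 5}. Its neighbourhood is {D, F}, so |N(S)| = 2 < |S| = 3.
Every subset of size less than 3 has at least as many neighbours as members, so 3 is the minimum.

3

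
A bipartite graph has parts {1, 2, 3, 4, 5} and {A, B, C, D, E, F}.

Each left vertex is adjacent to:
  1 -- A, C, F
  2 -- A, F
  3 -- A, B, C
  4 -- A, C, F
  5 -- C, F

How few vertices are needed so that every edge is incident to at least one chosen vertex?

4

The 4 edges 1–C, 2–A, 3–B, 4–F form a matching, so any vertex cover needs at least 4 vertices (one per matched edge).
Conversely {3, A, C, F} meets every edge and has exactly 4 vertices, so 4 is optimal.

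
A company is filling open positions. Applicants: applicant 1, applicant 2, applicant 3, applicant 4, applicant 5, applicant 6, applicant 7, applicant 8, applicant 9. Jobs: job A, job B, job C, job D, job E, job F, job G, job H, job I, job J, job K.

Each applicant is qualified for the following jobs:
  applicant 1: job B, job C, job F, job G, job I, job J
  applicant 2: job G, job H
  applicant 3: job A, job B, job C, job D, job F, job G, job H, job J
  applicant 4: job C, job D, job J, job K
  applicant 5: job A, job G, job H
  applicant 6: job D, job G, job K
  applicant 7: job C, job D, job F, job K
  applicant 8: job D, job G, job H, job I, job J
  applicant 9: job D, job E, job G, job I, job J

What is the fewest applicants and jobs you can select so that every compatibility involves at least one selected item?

9

A maximum matching has 9 edges (e.g. applicant 1–job B, applicant 2–job H, applicant 3–job F, applicant 4–job C, applicant 5–job A, applicant 6–job G, applicant 7–job K, applicant 8–job D, applicant 9–job J).
By König's theorem the minimum vertex cover has the same size. One such cover is {applicant 1, applicant 2, applicant 3, applicant 4, applicant 5, applicant 6, applicant 7, applicant 8, applicant 9}.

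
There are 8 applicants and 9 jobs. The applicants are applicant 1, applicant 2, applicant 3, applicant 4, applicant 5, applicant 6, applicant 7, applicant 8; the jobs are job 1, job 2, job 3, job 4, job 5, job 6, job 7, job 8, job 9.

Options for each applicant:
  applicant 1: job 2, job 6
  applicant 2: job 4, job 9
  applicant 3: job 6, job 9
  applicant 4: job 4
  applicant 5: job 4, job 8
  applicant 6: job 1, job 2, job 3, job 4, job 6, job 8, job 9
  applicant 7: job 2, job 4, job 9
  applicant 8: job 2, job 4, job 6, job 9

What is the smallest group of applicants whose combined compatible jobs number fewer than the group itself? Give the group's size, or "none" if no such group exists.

5

Take S = {applicant 1, applicant 2, applicant 3, applicant 4, applicant 7}. Its neighbourhood is {job 2, job 4, job 6, job 9}, so |N(S)| = 4 < |S| = 5.
Every subset of size less than 5 has at least as many neighbours as members, so 5 is the minimum.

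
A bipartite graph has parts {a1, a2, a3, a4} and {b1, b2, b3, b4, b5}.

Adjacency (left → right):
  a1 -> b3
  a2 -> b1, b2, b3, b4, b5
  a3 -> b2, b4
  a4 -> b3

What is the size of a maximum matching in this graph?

3

For example, pair a1–b3, a2–b1, a3–b4.
The set {a1, a4} has only 1 neighbour ({b3}), so by Hall's theorem at most 3 of the 4 left vertices can be matched.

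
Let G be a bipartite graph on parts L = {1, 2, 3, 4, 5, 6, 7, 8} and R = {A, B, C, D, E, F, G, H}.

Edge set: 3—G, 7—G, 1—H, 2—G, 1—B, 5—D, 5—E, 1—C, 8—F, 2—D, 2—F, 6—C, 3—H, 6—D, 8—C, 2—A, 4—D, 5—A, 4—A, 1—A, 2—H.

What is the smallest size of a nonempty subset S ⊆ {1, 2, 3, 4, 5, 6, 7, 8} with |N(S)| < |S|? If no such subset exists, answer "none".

A matching saturating every left vertex exists, for instance 1→B, 2→A, 3→H, 4→D, 5→E, 6→C, 7→G, 8→F.
By Hall's marriage theorem, this means |N(S)| ≥ |S| for every subset S, so no violating subset exists.

none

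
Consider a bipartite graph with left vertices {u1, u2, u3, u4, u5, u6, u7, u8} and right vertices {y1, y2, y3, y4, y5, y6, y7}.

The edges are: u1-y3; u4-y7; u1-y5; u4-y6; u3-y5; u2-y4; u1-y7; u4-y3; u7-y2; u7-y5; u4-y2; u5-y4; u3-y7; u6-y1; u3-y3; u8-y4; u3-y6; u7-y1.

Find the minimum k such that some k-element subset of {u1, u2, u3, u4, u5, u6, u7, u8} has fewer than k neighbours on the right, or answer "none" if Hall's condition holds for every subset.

Take S = {u2, u5}. Its neighbourhood is {y4}, so |N(S)| = 1 < |S| = 2.
No single vertex violates Hall's condition since each has at least one neighbour, so 2 is the minimum.

2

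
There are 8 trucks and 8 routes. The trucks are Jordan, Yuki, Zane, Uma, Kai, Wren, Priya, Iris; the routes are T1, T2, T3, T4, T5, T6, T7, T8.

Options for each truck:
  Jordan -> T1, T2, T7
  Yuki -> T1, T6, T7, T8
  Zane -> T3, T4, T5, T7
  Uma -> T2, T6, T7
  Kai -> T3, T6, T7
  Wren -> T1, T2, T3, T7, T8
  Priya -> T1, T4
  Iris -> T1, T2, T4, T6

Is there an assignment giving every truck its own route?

Yes

A valid assignment of size 8: Jordan→T7, Yuki→T1, Zane→T5, Uma→T6, Kai→T3, Wren→T8, Priya→T4, Iris→T2.
Every truck is matched, so this is a perfect matching.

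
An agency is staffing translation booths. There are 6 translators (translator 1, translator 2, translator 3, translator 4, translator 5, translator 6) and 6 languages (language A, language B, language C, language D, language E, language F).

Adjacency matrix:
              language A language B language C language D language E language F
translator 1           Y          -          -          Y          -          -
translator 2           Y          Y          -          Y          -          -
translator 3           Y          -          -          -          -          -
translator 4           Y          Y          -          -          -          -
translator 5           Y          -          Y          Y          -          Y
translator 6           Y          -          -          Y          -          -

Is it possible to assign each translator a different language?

No

The set {translator 1, translator 2, translator 3, translator 4, translator 6} has only 3 neighbours ({language A, language B, language D}), so by Hall's theorem at most 4 of the 6 translators can be matched.
Hence no matching covers every translator.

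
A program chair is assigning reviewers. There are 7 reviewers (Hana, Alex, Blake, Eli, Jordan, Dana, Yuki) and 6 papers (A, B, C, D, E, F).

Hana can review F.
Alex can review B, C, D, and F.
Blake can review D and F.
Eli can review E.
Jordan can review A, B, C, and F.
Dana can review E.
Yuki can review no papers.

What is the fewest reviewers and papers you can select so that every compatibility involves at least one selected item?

The 5 edges Hana–F, Alex–C, Blake–D, Eli–E, Jordan–B form a matching, so any vertex cover needs at least 5 vertices (one per matched edge).
Conversely {Hana, Alex, Blake, Jordan, E} meets every edge and has exactly 5 vertices, so 5 is optimal.

5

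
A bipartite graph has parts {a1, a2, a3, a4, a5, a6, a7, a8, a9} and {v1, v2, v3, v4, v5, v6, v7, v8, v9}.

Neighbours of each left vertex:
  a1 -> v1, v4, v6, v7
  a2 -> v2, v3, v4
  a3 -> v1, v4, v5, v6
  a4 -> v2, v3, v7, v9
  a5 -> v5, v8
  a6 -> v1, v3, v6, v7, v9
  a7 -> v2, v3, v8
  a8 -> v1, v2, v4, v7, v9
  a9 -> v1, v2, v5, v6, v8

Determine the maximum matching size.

9

One maximum matching: a1→v7, a2→v4, a3→v6, a4→v9, a5→v5, a6→v3, a7→v8, a8→v1, a9→v2.
This saturates every left vertex, so 9 is the maximum.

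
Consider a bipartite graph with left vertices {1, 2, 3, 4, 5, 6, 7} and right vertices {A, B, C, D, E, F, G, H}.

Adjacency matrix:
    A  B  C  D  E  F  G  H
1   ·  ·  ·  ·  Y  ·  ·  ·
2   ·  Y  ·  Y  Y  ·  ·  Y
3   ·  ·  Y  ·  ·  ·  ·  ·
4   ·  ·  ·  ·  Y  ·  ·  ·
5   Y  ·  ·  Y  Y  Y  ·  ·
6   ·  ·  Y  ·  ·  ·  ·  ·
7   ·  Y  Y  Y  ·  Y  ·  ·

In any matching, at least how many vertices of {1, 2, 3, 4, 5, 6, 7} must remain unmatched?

One maximum matching: 1→E, 2→D, 3→C, 5→F, 7→B.
The set {1, 3, 4, 6} has only 2 neighbours ({C, E}), so by Hall's theorem at most 5 of the 7 left vertices can be matched.
That matches 5 of the 7, leaving 2 unmatched; no matching can do better.

2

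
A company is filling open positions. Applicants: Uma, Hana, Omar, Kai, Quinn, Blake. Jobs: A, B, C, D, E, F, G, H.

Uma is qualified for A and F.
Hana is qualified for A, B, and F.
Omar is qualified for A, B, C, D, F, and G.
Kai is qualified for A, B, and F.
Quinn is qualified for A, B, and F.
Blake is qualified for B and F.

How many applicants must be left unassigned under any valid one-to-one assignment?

2

For example, pair Uma–A, Hana–F, Omar–G, Kai–B.
The set {Uma, Hana, Kai, Quinn, Blake} has only 3 neighbours ({A, B, F}), so by Hall's theorem at most 4 of the 6 applicants can be matched.
That matches 4 of the 6, leaving 2 unmatched; no matching can do better.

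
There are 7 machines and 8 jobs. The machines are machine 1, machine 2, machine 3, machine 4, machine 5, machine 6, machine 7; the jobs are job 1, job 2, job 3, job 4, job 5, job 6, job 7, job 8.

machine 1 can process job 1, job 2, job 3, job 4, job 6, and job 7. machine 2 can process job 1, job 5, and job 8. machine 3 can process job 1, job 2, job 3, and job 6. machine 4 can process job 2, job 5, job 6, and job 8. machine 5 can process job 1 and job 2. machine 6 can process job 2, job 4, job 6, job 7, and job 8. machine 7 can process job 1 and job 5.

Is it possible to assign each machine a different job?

Yes

A valid assignment of size 7: machine 1-job 7, machine 2-job 8, machine 3-job 6, machine 4-job 5, machine 5-job 2, machine 6-job 4, machine 7-job 1.
All 7 machines are covered.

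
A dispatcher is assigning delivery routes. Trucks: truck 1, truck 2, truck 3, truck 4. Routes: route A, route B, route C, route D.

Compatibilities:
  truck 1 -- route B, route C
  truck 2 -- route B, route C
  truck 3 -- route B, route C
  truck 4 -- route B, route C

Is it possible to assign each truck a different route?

No

The set {truck 1, truck 2, truck 3, truck 4} has only 2 neighbours ({route B, route C}), so by Hall's theorem at most 2 of the 4 trucks can be matched.
Hence no matching covers every truck.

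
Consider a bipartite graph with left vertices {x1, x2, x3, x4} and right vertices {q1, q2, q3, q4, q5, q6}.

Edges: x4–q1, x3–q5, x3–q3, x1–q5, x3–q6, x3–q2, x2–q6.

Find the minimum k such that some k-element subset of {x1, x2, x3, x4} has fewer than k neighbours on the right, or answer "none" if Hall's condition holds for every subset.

A matching saturating every left vertex exists, for instance x1→q5, x2→q6, x3→q2, x4→q1.
By Hall's marriage theorem, this means |N(S)| ≥ |S| for every subset S, so no violating subset exists.

none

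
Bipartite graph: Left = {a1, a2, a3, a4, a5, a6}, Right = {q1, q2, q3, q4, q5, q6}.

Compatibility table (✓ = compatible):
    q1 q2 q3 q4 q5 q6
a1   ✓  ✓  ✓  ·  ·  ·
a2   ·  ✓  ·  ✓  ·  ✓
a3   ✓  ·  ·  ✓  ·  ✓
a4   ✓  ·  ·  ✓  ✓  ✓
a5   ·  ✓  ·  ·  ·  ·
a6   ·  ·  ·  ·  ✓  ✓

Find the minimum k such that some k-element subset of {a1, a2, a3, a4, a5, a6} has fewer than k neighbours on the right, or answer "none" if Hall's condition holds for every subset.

none

A matching saturating every left vertex exists, for instance a1→q3, a2→q6, a3→q1, a4→q4, a5→q2, a6→q5.
By Hall's marriage theorem, this means |N(S)| ≥ |S| for every subset S, so no violating subset exists.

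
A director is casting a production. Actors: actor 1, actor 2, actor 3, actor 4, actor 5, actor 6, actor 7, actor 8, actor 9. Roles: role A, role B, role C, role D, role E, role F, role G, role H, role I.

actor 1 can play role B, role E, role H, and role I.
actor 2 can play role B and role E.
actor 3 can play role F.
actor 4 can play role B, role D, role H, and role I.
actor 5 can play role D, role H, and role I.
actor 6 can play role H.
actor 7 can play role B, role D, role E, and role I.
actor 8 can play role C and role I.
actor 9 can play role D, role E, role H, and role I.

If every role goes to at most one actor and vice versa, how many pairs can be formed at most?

One maximum matching: actor 1–role B, actor 2–role E, actor 3–role F, actor 4–role D, actor 5–role I, actor 6–role H, actor 8–role C.
The set {actor 1, actor 2, actor 4, actor 5, actor 6, actor 7, actor 9} has only 5 neighbours ({role B, role D, role E, role H, role I}), so by Hall's theorem at most 7 of the 9 actors can be matched.

7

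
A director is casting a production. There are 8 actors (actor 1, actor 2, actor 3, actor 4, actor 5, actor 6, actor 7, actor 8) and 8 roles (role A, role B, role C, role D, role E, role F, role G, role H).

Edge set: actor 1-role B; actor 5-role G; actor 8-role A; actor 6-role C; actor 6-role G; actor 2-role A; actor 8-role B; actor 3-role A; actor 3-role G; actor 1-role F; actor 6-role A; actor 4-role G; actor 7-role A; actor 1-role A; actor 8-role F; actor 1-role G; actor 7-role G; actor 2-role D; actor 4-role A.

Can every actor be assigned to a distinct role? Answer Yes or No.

The set {actor 3, actor 4, actor 5, actor 7} has only 2 neighbours ({role A, role G}), so by Hall's theorem at most 6 of the 8 actors can be matched.
Hence no matching covers every actor.

No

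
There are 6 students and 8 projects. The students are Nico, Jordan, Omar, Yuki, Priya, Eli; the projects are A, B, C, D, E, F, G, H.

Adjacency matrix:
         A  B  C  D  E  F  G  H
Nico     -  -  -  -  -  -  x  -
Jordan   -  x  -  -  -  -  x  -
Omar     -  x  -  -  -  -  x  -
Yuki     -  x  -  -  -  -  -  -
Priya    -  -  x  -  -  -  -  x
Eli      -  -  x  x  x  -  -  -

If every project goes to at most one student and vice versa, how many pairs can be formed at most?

4

One maximum matching: Nico-G, Jordan-B, Priya-C, Eli-E.
The set {Nico, Jordan, Omar, Yuki} has only 2 neighbours ({B, G}), so by Hall's theorem at most 4 of the 6 students can be matched.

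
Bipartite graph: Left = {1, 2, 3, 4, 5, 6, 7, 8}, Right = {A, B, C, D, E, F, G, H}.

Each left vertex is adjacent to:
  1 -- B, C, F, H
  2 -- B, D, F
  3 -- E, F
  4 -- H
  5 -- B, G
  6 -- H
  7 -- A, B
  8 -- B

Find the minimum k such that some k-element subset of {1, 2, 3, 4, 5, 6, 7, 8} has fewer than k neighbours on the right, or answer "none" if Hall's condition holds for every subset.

2

Take S = {4, 6}. Its neighbourhood is {H}, so |N(S)| = 1 < |S| = 2.
No single vertex violates Hall's condition since each has at least one neighbour, so 2 is the minimum.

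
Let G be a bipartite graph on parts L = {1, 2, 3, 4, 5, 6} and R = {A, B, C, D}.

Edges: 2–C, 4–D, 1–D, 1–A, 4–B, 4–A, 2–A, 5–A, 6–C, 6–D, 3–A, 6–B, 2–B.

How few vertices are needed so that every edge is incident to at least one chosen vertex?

4

A maximum matching has 4 edges (e.g. 1–D, 2–C, 3–A, 4–B).
By König's theorem the minimum vertex cover has the same size. One such cover is {A, B, C, D}.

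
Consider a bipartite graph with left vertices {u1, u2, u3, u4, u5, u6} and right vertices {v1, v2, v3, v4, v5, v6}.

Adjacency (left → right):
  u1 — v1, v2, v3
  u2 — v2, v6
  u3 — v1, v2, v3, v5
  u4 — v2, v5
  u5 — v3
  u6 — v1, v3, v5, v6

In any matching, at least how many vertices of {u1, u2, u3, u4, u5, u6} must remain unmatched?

1

One maximum matching: u1→v2, u2→v6, u3→v1, u4→v5, u5→v3.
The set {u1, u2, u3, u4, u5, u6} has only 5 neighbours ({v1, v2, v3, v5, v6}), so by Hall's theorem at most 5 of the 6 left vertices can be matched.
That matches 5 of the 6, leaving 1 unmatched; no matching can do better.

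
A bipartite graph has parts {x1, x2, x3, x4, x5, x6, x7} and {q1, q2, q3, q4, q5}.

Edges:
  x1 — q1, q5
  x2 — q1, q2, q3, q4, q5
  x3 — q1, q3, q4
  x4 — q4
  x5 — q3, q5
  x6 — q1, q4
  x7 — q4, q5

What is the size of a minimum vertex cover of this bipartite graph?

The 5 edges x1–q1, x2–q2, x3–q3, x4–q4, x5–q5 form a matching, so any vertex cover needs at least 5 vertices (one per matched edge).
Conversely {x2, q1, q3, q4, q5} meets every edge and has exactly 5 vertices, so 5 is optimal.

5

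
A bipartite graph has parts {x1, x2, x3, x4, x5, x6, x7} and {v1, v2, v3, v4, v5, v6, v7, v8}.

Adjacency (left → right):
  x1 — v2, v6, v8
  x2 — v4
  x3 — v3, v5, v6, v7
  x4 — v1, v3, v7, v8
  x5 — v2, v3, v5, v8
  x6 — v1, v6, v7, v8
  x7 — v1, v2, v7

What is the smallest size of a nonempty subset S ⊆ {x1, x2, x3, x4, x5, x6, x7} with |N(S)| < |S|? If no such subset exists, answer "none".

A matching saturating every left vertex exists, for instance x1→v6, x2→v4, x3→v3, x4→v1, x5→v8, x6→v7, x7→v2.
By Hall's marriage theorem, this means |N(S)| ≥ |S| for every subset S, so no violating subset exists.

none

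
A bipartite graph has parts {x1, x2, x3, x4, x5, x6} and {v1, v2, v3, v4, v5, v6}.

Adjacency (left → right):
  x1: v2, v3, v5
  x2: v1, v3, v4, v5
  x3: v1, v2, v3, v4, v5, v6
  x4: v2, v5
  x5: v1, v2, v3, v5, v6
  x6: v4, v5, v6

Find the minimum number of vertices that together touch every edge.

{x1, x2, x3, x4, x5, x6} is a vertex cover of size 6: every edge has an endpoint in this set.
No smaller cover exists because x1–v2, x2–v4, x3–v3, x4–v5, x5–v1, x6–v6 is a matching of size 6, and a cover must include an endpoint of each of these disjoint edges (König's theorem).

6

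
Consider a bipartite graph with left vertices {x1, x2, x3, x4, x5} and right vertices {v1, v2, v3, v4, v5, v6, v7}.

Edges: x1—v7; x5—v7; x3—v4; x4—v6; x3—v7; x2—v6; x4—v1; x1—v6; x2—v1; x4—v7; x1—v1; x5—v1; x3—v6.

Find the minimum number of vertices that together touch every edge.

A maximum matching has 4 edges (e.g. x1–v7, x2–v1, x3–v4, x4–v6).
By König's theorem the minimum vertex cover has the same size. One such cover is {x3, v1, v6, v7}.

4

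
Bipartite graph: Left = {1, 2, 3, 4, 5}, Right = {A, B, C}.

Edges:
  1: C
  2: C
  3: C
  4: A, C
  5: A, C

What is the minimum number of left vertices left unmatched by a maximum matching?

3

For example, pair 1→C, 4→A.
The set {1, 2, 3, 4, 5} has only 2 neighbours ({A, C}), so by Hall's theorem at most 2 of the 5 left vertices can be matched.
That matches 2 of the 5, leaving 3 unmatched; no matching can do better.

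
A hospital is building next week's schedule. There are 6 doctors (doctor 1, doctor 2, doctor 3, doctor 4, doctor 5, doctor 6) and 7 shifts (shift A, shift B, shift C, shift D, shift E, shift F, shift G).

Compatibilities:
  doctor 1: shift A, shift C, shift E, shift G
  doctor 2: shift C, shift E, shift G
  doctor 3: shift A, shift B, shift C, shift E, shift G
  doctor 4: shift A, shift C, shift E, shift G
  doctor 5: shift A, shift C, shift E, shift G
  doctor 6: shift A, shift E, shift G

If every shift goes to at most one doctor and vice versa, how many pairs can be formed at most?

5

For example, pair doctor 1–shift A, doctor 2–shift C, doctor 3–shift B, doctor 4–shift E, doctor 5–shift G.
The set {doctor 1, doctor 2, doctor 4, doctor 5, doctor 6} has only 4 neighbours ({shift A, shift C, shift E, shift G}), so by Hall's theorem at most 5 of the 6 doctors can be matched.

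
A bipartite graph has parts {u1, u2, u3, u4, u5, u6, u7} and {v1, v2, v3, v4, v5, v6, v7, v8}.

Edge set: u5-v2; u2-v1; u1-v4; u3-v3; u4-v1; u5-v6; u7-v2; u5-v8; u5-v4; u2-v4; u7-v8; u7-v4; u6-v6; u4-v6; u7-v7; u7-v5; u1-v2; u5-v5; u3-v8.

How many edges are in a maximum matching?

7

For example, pair u1→v2, u2→v4, u3→v3, u4→v1, u5→v8, u6→v6, u7→v5.
All 7 left vertices are matched, so no larger matching exists.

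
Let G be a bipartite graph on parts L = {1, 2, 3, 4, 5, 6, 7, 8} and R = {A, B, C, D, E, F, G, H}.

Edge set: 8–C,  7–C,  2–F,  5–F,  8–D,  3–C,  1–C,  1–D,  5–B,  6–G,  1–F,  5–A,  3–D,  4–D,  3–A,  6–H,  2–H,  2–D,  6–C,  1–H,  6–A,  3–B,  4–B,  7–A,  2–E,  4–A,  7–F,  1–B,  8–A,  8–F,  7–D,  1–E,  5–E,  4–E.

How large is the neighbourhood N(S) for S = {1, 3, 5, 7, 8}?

The union of neighbours of {1, 3, 5, 7, 8} is {A, B, C, D, E, F, H}, which has 7 elements.
Since |N(S)| = 7 ≥ |S| = 5, Hall's condition holds for this subset.

7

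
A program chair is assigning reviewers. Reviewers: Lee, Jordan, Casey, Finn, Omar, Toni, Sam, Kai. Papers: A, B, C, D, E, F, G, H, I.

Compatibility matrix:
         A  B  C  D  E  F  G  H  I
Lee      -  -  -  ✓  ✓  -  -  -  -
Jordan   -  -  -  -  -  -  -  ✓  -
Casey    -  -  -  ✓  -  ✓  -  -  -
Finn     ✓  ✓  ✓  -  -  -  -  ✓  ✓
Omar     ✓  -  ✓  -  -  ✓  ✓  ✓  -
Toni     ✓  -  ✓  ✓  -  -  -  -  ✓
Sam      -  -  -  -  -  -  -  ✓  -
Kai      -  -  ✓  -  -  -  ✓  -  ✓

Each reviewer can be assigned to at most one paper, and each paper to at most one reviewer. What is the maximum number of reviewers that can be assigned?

7

A valid assignment of size 7: Lee–E, Jordan–H, Casey–F, Finn–A, Omar–G, Toni–I, Kai–C.
The set {Jordan, Sam} has only 1 neighbour ({H}), so by Hall's theorem at most 7 of the 8 reviewers can be matched.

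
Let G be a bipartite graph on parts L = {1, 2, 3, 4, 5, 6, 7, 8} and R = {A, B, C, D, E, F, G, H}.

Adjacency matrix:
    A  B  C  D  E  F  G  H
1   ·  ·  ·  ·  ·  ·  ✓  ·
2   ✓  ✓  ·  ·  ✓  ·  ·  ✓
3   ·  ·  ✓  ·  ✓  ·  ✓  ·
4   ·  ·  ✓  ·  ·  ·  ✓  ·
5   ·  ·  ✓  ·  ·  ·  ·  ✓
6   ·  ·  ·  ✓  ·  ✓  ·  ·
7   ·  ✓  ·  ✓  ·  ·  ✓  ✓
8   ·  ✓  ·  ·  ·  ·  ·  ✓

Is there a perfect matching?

Yes

One maximum matching: 1–G, 2–A, 3–E, 4–C, 5–H, 6–F, 7–D, 8–B.
All 8 left vertices are covered.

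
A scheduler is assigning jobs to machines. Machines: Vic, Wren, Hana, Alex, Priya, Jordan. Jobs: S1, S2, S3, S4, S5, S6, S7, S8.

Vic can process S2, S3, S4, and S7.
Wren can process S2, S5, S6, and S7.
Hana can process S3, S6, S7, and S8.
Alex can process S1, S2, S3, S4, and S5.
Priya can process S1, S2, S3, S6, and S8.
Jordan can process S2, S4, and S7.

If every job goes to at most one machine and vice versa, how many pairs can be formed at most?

6

A valid assignment of size 6: Vic→S4, Wren→S7, Hana→S8, Alex→S3, Priya→S6, Jordan→S2.
This saturates every machine, so 6 is the maximum.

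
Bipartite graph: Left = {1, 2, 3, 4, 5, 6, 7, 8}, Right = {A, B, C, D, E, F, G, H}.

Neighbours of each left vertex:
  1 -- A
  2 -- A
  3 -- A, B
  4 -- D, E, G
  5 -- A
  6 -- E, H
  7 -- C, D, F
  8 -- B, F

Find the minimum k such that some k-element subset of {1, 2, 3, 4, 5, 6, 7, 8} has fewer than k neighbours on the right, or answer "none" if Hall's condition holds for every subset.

Take S = {1, 2}. Its neighbourhood is {A}, so |N(S)| = 1 < |S| = 2.
No single vertex violates Hall's condition since each has at least one neighbour, so 2 is the minimum.

2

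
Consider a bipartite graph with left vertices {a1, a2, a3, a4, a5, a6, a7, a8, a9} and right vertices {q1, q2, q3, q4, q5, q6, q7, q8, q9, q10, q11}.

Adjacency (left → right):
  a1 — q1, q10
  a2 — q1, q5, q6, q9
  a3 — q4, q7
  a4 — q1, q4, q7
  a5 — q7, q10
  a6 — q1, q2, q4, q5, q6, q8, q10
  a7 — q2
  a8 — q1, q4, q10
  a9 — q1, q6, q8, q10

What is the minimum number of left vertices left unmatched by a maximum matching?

1

One maximum matching: a1–q10, a2–q5, a3–q4, a4–q1, a5–q7, a6–q8, a7–q2, a9–q6.
The set {a1, a3, a4, a5, a8} has only 4 neighbours ({q1, q10, q4, q7}), so by Hall's theorem at most 8 of the 9 left vertices can be matched.
That matches 8 of the 9, leaving 1 unmatched; no matching can do better.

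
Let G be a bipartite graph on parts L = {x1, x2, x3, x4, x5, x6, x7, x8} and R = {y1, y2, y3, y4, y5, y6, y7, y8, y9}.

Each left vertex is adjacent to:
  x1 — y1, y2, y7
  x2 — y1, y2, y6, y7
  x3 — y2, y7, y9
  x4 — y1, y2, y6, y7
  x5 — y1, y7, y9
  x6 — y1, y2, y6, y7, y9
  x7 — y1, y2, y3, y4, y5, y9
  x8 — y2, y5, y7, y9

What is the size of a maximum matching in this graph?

One maximum matching: x1→y7, x2→y6, x3→y9, x4→y2, x5→y1, x7→y4, x8→y5.
The set {x1, x2, x3, x4, x5, x6} has only 5 neighbours ({y1, y2, y6, y7, y9}), so by Hall's theorem at most 7 of the 8 left vertices can be matched.

7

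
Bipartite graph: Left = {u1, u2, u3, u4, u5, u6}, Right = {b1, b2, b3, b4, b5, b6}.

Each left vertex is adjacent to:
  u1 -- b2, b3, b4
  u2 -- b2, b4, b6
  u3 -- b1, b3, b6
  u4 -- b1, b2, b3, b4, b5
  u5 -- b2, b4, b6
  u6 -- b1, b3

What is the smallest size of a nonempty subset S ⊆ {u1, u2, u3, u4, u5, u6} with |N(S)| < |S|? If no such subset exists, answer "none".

A matching saturating every left vertex exists, for instance u1→b4, u2→b6, u3→b1, u4→b5, u5→b2, u6→b3.
By Hall's marriage theorem, this means |N(S)| ≥ |S| for every subset S, so no violating subset exists.

none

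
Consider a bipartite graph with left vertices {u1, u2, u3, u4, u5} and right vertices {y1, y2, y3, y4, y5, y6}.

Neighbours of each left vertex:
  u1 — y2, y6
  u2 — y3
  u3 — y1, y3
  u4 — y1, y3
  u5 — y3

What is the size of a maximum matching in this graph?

One maximum matching: u1–y2, u2–y3, u3–y1.
The set {u2, u3, u4, u5} has only 2 neighbours ({y1, y3}), so by Hall's theorem at most 3 of the 5 left vertices can be matched.

3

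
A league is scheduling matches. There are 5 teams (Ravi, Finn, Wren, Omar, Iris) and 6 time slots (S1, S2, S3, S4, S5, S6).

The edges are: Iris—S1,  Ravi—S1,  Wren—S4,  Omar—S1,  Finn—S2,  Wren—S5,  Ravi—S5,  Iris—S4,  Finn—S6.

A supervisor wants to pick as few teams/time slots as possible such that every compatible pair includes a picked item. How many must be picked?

The 4 edges Ravi–S5, Finn–S2, Wren–S4, Omar–S1 form a matching, so any vertex cover needs at least 4 vertices (one per matched edge).
Conversely {Finn, S1, S4, S5} meets every edge and has exactly 4 vertices, so 4 is optimal.

4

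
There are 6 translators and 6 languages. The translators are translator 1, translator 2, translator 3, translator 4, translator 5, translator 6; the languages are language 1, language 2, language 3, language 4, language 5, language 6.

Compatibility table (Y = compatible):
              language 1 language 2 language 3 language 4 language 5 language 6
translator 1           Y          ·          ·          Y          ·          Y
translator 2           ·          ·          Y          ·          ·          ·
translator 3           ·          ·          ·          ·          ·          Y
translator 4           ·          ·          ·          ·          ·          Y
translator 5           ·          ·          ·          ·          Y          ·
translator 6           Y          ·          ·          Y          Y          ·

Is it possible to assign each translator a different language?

No

The set {translator 3, translator 4} has only 1 neighbour ({language 6}), so by Hall's theorem at most 5 of the 6 translators can be matched.
Hence no matching covers every translator.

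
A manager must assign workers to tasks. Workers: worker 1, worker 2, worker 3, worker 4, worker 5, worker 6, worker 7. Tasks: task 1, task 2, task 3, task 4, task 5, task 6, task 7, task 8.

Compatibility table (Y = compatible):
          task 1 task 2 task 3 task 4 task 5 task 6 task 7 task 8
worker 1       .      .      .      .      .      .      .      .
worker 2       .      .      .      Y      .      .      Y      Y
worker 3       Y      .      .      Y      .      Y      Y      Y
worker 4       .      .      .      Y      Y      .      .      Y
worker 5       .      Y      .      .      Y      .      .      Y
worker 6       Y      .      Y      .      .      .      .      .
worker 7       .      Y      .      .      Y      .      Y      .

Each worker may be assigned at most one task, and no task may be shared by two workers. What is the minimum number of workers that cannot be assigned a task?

1

One maximum matching: worker 2→task 7, worker 3→task 4, worker 4→task 5, worker 5→task 8, worker 6→task 1, worker 7→task 2.
The set {worker 1} has only 0 neighbours (∅), so by Hall's theorem at most 6 of the 7 workers can be matched.
That matches 6 of the 7, leaving 1 unmatched; no matching can do better.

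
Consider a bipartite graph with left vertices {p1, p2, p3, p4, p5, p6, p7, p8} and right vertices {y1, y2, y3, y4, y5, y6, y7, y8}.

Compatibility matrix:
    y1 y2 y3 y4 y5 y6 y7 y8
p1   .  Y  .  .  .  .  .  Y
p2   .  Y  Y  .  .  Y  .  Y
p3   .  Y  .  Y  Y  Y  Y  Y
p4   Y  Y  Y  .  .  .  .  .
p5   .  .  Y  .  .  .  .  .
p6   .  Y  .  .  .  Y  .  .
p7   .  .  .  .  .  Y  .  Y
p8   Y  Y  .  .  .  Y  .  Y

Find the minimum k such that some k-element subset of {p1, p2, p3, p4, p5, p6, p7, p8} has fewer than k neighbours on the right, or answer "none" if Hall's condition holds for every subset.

Take S = {p1, p2, p5, p6, p7}. Its neighbourhood is {y2, y3, y6, y8}, so |N(S)| = 4 < |S| = 5.
Every subset of size less than 5 has at least as many neighbours as members, so 5 is the minimum.

5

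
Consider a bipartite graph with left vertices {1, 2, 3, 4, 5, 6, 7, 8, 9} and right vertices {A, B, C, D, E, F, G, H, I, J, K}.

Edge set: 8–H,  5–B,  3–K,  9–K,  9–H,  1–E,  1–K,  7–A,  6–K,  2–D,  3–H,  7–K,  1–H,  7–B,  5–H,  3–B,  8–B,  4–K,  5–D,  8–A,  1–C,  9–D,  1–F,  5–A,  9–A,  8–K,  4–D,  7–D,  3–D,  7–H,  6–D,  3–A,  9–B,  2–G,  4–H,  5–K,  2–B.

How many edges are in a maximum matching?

7

A valid assignment of size 7: 1-E, 2-G, 3-B, 4-H, 5-A, 6-D, 7-K.
The set {3, 4, 5, 6, 7, 8, 9} has only 5 neighbours ({A, B, D, H, K}), so by Hall's theorem at most 7 of the 9 left vertices can be matched.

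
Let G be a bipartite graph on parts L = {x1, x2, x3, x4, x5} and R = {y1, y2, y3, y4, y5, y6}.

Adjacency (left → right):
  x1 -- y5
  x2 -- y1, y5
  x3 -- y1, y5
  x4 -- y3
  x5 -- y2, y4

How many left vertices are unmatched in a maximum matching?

One maximum matching: x1→y5, x2→y1, x4→y3, x5→y2.
The set {x1, x2, x3} has only 2 neighbours ({y1, y5}), so by Hall's theorem at most 4 of the 5 left vertices can be matched.
That matches 4 of the 5, leaving 1 unmatched; no matching can do better.

1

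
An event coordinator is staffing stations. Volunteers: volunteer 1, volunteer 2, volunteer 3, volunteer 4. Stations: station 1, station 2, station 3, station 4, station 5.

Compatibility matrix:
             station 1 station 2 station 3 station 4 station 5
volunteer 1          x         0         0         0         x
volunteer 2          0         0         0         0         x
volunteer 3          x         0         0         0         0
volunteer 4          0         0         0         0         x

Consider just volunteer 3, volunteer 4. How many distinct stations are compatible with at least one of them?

The union of neighbours of {volunteer 3, volunteer 4} is {station 1, station 5}, which has 2 elements.
Since |N(S)| = 2 ≥ |S| = 2, Hall's condition holds for this subset.

2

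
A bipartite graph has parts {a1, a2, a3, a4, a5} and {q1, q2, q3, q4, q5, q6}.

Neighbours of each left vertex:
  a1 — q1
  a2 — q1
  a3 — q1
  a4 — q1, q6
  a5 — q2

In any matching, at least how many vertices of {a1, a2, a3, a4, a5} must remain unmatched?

2

One maximum matching: a1-q1, a4-q6, a5-q2.
The set {a1, a2, a3} has only 1 neighbour ({q1}), so by Hall's theorem at most 3 of the 5 left vertices can be matched.
That matches 3 of the 5, leaving 2 unmatched; no matching can do better.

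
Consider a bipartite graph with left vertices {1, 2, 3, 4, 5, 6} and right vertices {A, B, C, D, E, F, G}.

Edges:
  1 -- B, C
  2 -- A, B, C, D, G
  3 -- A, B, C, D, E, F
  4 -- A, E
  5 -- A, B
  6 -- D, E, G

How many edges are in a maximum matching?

6

One maximum matching: 1→C, 2→G, 3→F, 4→A, 5→B, 6→E.
All 6 left vertices are matched, so no larger matching exists.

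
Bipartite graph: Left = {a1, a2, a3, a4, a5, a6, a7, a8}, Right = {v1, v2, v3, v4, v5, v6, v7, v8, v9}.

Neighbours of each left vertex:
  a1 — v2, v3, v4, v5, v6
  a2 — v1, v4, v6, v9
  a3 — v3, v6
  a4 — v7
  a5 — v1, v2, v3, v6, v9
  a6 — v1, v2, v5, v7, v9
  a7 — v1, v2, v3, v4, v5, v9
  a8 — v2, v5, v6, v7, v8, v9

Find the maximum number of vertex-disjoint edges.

8

A valid assignment of size 8: a1→v3, a2→v4, a3→v6, a4→v7, a5→v9, a6→v5, a7→v1, a8→v2.
All 8 left vertices are matched, so no larger matching exists.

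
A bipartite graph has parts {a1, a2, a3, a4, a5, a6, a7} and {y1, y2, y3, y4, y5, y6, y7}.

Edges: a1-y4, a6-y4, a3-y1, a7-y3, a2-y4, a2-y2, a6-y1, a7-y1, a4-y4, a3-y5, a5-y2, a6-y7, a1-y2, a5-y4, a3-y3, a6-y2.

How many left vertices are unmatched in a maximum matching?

A valid assignment of size 5: a1→y4, a2→y2, a3→y1, a6→y7, a7→y3.
The set {a1, a2, a4, a5} has only 2 neighbours ({y2, y4}), so by Hall's theorem at most 5 of the 7 left vertices can be matched.
That matches 5 of the 7, leaving 2 unmatched; no matching can do better.

2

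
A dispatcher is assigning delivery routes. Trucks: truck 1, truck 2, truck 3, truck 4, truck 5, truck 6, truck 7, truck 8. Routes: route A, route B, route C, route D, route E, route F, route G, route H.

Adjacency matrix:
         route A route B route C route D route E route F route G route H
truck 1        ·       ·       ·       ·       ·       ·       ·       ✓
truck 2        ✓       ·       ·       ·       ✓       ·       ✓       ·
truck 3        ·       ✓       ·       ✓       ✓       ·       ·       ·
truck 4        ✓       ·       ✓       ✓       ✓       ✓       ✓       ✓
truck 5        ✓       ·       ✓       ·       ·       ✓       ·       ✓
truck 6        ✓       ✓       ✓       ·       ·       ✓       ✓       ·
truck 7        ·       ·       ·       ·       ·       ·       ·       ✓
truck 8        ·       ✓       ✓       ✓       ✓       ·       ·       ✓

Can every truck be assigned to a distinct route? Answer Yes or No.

No

The set {truck 1, truck 7} has only 1 neighbour ({route H}), so by Hall's theorem at most 7 of the 8 trucks can be matched.
Hence no matching covers every truck.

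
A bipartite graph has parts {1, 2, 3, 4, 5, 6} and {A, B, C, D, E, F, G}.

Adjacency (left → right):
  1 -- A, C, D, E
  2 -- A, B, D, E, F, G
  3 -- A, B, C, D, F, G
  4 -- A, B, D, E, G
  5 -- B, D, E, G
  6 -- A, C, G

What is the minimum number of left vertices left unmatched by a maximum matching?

0

One maximum matching: 1-E, 2-G, 3-B, 4-A, 5-D, 6-C.
All 6 left vertices are matched, so no larger matching exists.
That matches 6 of the 6, leaving 0 unmatched; no matching can do better.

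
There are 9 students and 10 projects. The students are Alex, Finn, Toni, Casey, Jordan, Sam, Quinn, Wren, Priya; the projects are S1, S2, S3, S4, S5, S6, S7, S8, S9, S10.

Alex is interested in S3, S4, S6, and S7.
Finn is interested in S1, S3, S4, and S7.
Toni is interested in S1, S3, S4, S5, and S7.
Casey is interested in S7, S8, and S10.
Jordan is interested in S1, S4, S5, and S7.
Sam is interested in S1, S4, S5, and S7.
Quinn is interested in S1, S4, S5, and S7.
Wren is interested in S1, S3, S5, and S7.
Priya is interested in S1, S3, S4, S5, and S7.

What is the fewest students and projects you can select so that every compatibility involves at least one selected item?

{Alex, Casey, S1, S3, S4, S5, S7} is a vertex cover of size 7: every edge has an endpoint in this set.
No smaller cover exists because Alex–S6, Finn–S3, Toni–S5, Casey–S10, Jordan–S1, Sam–S7, Quinn–S4 is a matching of size 7, and a cover must include an endpoint of each of these disjoint edges (König's theorem).

7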